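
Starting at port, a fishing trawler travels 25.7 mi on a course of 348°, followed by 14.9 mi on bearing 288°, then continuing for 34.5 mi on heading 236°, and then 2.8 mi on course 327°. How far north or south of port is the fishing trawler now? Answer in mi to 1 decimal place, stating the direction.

Leg 1 (348°, 25.7 mi): east 25.7 sin 348° = -5.34, north 25.7 cos 348° = 25.14
Leg 2 (288°, 14.9 mi): east 14.9 sin 288° = -14.17, north 14.9 cos 288° = 4.60
Leg 3 (236°, 34.5 mi): east 34.5 sin 236° = -28.60, north 34.5 cos 236° = -19.29
Leg 4 (327°, 2.8 mi): east 2.8 sin 327° = -1.52, north 2.8 cos 327° = 2.35
Net north component: 12.80 mi.

12.8 mi north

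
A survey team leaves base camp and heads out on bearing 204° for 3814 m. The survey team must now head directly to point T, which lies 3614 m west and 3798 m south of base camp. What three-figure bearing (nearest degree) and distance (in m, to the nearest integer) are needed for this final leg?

261°, 2086 m

Leg 1 (204°, 3814 m): east 3814 sin 204° = -1551.29, north 3814 cos 204° = -3484.26
Current position: (-1551.29, -3484.26). Target: (-3614, -3798). Remaining: Δeast = -2062.71, Δnorth = -313.74.
Bearing = atan2(-2062.71, -313.74) mod 360° = 261.35°; distance = √((-2062.71)² + (-313.74)²) = 2086.430 m.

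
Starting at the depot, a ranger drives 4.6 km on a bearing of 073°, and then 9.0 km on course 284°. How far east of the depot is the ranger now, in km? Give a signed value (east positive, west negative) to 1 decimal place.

-4.3 km

Leg 1 (073°, 4.6 km): east 4.6 sin 73° = 4.40, north 4.6 cos 73° = 1.34
Leg 2 (284°, 9.0 km): east 9.0 sin 284° = -8.73, north 9.0 cos 284° = 2.18
Net east component: -4.33 km.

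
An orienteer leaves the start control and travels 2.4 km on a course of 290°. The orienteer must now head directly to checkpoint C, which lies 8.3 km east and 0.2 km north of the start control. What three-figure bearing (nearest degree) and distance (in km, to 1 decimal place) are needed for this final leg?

Leg 1 (290°, 2.4 km): east 2.4 sin 290° = -2.26, north 2.4 cos 290° = 0.82
Current position: (-2.26, 0.82). Target: (8.3, 0.2). Remaining: Δeast = 10.56, Δnorth = -0.62.
Bearing = atan2(10.56, -0.62) mod 360° = 93.37°; distance = √((10.56)² + (-0.62)²) = 10.574 km.

093°, 10.6 km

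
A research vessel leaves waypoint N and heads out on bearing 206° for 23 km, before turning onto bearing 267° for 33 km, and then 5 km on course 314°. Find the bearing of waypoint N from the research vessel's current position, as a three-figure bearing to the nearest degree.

Leg 1 (206°, 23 km): east 23 sin 206° = -10.08, north 23 cos 206° = -20.67
Leg 2 (267°, 33 km): east 33 sin 267° = -32.95, north 33 cos 267° = -1.73
Leg 3 (314°, 5 km): east 5 sin 314° = -3.60, north 5 cos 314° = 3.47
Net displacement: -46.63 east, -18.93 north. Direction back to start is (46.63, 18.93): bearing = atan2(46.63, 18.93) mod 360° = 67.91° ≈ 068°.

068°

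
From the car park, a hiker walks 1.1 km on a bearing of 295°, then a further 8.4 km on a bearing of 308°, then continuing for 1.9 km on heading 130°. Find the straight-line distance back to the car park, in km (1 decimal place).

7.6 km

Leg 1 (295°, 1.1 km): east 1.1 sin 295° = -1.00, north 1.1 cos 295° = 0.46
Leg 2 (308°, 8.4 km): east 8.4 sin 308° = -6.62, north 8.4 cos 308° = 5.17
Leg 3 (130°, 1.9 km): east 1.9 sin 130° = 1.46, north 1.9 cos 130° = -1.22
Net: -6.16 east, 4.42 north. Distance = √((-6.16)² + (4.42)²) = 7.579 km.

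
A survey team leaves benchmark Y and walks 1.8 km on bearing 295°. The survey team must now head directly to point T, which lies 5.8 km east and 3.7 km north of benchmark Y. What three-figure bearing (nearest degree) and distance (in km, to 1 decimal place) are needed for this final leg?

Leg 1 (295°, 1.8 km): east 1.8 sin 295° = -1.63, north 1.8 cos 295° = 0.76
Current position: (-1.63, 0.76). Target: (5.8, 3.7). Remaining: Δeast = 7.43, Δnorth = 2.94.
Bearing = atan2(7.43, 2.94) mod 360° = 68.42°; distance = √((7.43)² + (2.94)²) = 7.992 km.

068°, 8.0 km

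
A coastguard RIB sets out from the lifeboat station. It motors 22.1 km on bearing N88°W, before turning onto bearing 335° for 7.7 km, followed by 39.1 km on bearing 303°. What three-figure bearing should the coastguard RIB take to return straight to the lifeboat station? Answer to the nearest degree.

Leg 1 (N88°W, 22.1 km): east 22.1 sin 272° = -22.09, north 22.1 cos 272° = 0.77
Leg 2 (335°, 7.7 km): east 7.7 sin 335° = -3.25, north 7.7 cos 335° = 6.98
Leg 3 (303°, 39.1 km): east 39.1 sin 303° = -32.79, north 39.1 cos 303° = 21.30
Net displacement: -58.13 east, 29.05 north. Direction back to start is (58.13, -29.05): bearing = atan2(58.13, -29.05) mod 360° = 116.55° ≈ 117°.

117°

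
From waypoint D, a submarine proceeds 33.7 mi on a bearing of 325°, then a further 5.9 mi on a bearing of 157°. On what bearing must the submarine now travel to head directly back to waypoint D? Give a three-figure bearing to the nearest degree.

142°

Leg 1 (325°, 33.7 mi): east 33.7 sin 325° = -19.33, north 33.7 cos 325° = 27.61
Leg 2 (157°, 5.9 mi): east 5.9 sin 157° = 2.31, north 5.9 cos 157° = -5.43
Net displacement: -17.02 east, 22.17 north. Direction back to start is (17.02, -22.17): bearing = atan2(17.02, -22.17) mod 360° = 142.49° ≈ 142°.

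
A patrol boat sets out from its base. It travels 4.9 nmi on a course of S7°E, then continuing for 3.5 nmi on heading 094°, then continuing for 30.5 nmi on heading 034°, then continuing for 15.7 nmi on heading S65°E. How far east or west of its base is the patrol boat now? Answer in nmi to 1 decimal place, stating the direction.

35.4 nmi east

Leg 1 (S7°E, 4.9 nmi): east 4.9 sin 173° = 0.60, north 4.9 cos 173° = -4.86
Leg 2 (094°, 3.5 nmi): east 3.5 sin 94° = 3.49, north 3.5 cos 94° = -0.24
Leg 3 (034°, 30.5 nmi): east 30.5 sin 34° = 17.06, north 30.5 cos 34° = 25.29
Leg 4 (S65°E, 15.7 nmi): east 15.7 sin 115° = 14.23, north 15.7 cos 115° = -6.64
Net east component: 35.37 nmi.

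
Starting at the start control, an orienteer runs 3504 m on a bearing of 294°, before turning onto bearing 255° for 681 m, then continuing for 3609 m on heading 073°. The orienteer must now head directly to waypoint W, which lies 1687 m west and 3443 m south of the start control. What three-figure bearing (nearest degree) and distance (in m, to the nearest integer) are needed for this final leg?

193°, 5888 m

Leg 1 (294°, 3504 m): east 3504 sin 294° = -3201.06, north 3504 cos 294° = 1425.21
Leg 2 (255°, 681 m): east 681 sin 255° = -657.80, north 681 cos 255° = -176.26
Leg 3 (073°, 3609 m): east 3609 sin 73° = 3451.30, north 3609 cos 73° = 1055.17
Current position: (-407.55, 2304.12). Target: (-1687, -3443). Remaining: Δeast = -1279.45, Δnorth = -5747.12.
Bearing = atan2(-1279.45, -5747.12) mod 360° = 192.55°; distance = √((-1279.45)² + (-5747.12)²) = 5887.814 m.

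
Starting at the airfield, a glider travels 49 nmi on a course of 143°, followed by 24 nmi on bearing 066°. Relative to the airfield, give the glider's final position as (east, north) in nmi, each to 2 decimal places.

(51.41, -29.37)

Leg 1 (143°, 49 nmi): east 49 sin 143° = 29.49, north 49 cos 143° = -39.13
Leg 2 (066°, 24 nmi): east 24 sin 66° = 21.93, north 24 cos 66° = 9.76
Summing: 51.41 nmi east, -29.37 nmi north → (51.41, -29.37).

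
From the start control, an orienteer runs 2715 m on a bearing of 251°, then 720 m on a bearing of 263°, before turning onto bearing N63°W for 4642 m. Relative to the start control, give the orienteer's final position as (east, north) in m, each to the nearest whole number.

Leg 1 (251°, 2715 m): east 2715 sin 251° = -2567.08, north 2715 cos 251° = -883.92
Leg 2 (263°, 720 m): east 720 sin 263° = -714.63, north 720 cos 263° = -87.75
Leg 3 (N63°W, 4642 m): east 4642 sin 297° = -4136.05, north 4642 cos 297° = 2107.42
Summing: -7417.77 m east, 1135.76 m north → (-7418, 1136).

(-7418, 1136)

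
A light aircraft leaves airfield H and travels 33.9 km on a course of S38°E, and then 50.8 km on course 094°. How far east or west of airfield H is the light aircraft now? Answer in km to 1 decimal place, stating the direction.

71.5 km east

Leg 1 (S38°E, 33.9 km): east 33.9 sin 142° = 20.87, north 33.9 cos 142° = -26.71
Leg 2 (094°, 50.8 km): east 50.8 sin 94° = 50.68, north 50.8 cos 94° = -3.54
Net east component: 71.55 km.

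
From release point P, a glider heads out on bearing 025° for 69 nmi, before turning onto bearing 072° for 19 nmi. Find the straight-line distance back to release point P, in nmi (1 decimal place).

Leg 1 (025°, 69 nmi): east 69 sin 25° = 29.16, north 69 cos 25° = 62.54
Leg 2 (072°, 19 nmi): east 19 sin 72° = 18.07, north 19 cos 72° = 5.87
Net: 47.23 east, 68.41 north. Distance = √((47.23)² + (68.41)²) = 83.128 nmi.

83.1 nmi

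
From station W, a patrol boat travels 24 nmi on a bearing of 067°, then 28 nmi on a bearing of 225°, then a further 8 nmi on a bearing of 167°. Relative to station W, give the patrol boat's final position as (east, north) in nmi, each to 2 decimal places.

Leg 1 (067°, 24 nmi): east 24 sin 67° = 22.09, north 24 cos 67° = 9.38
Leg 2 (225°, 28 nmi): east 28 sin 225° = -19.80, north 28 cos 225° = -19.80
Leg 3 (167°, 8 nmi): east 8 sin 167° = 1.80, north 8 cos 167° = -7.79
Summing: 4.09 nmi east, -18.22 nmi north → (4.09, -18.22).

(4.09, -18.22)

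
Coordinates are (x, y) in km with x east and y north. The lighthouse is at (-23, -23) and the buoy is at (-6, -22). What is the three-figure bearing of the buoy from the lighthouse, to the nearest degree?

087°

Δeast = -6 − -23 = 17.00; Δnorth = -22 − -23 = 1.00.
Bearing = atan2(Δeast, Δnorth) mod 360° = 86.63° ≈ 087°.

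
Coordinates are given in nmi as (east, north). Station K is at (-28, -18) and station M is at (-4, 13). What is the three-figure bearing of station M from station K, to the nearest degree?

038°

Δeast = -4 − -28 = 24.00; Δnorth = 13 − -18 = 31.00.
Bearing = atan2(Δeast, Δnorth) mod 360° = 37.75° ≈ 038°.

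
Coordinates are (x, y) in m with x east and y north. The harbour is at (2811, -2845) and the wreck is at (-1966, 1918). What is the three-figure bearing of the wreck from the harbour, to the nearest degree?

315°

Δeast = -1966 − 2811 = -4777.00; Δnorth = 1918 − -2845 = 4763.00.
Bearing = atan2(Δeast, Δnorth) mod 360° = 314.92° ≈ 315°.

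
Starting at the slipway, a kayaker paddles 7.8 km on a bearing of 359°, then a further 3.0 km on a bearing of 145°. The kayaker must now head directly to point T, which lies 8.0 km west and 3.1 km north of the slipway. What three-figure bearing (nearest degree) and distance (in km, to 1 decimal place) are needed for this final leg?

257°, 9.8 km

Leg 1 (359°, 7.8 km): east 7.8 sin 359° = -0.14, north 7.8 cos 359° = 7.80
Leg 2 (145°, 3.0 km): east 3.0 sin 145° = 1.72, north 3.0 cos 145° = -2.46
Current position: (1.58, 5.34). Target: (-8.0, 3.1). Remaining: Δeast = -9.58, Δnorth = -2.24.
Bearing = atan2(-9.58, -2.24) mod 360° = 256.84°; distance = √((-9.58)² + (-2.24)²) = 9.843 km.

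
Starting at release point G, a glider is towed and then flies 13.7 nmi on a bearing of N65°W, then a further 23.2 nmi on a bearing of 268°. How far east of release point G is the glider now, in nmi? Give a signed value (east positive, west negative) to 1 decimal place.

Leg 1 (N65°W, 13.7 nmi): east 13.7 sin 295° = -12.42, north 13.7 cos 295° = 5.79
Leg 2 (268°, 23.2 nmi): east 23.2 sin 268° = -23.19, north 23.2 cos 268° = -0.81
Net east component: -35.60 nmi.

-35.6 nmi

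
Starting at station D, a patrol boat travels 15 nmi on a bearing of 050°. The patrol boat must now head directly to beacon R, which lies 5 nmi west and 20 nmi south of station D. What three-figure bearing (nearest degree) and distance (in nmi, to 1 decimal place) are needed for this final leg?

209°, 33.9 nmi

Leg 1 (050°, 15 nmi): east 15 sin 50° = 11.49, north 15 cos 50° = 9.64
Current position: (11.49, 9.64). Target: (-5, -20). Remaining: Δeast = -16.49, Δnorth = -29.64.
Bearing = atan2(-16.49, -29.64) mod 360° = 209.09°; distance = √((-16.49)² + (-29.64)²) = 33.920 nmi.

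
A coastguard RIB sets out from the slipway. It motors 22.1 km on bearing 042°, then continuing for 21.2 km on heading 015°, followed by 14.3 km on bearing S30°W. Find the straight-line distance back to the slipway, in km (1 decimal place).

Leg 1 (042°, 22.1 km): east 22.1 sin 42° = 14.79, north 22.1 cos 42° = 16.42
Leg 2 (015°, 21.2 km): east 21.2 sin 15° = 5.49, north 21.2 cos 15° = 20.48
Leg 3 (S30°W, 14.3 km): east 14.3 sin 210° = -7.15, north 14.3 cos 210° = -12.38
Net: 13.12 east, 24.52 north. Distance = √((13.12)² + (24.52)²) = 27.809 km.

27.8 km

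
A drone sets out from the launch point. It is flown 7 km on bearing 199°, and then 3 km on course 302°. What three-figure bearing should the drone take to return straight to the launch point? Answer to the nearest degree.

Leg 1 (199°, 7 km): east 7 sin 199° = -2.28, north 7 cos 199° = -6.62
Leg 2 (302°, 3 km): east 3 sin 302° = -2.54, north 3 cos 302° = 1.59
Net displacement: -4.82 east, -5.03 north. Direction back to start is (4.82, 5.03): bearing = atan2(4.82, 5.03) mod 360° = 43.80° ≈ 044°.

044°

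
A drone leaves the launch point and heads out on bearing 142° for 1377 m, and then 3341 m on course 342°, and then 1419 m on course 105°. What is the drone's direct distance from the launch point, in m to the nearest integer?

2093 m

Leg 1 (142°, 1377 m): east 1377 sin 142° = 847.77, north 1377 cos 142° = -1085.09
Leg 2 (342°, 3341 m): east 3341 sin 342° = -1032.43, north 3341 cos 342° = 3177.48
Leg 3 (105°, 1419 m): east 1419 sin 105° = 1370.65, north 1419 cos 105° = -367.26
Net: 1185.99 east, 1725.12 north. Distance = √((1185.99)² + (1725.12)²) = 2093.472 m.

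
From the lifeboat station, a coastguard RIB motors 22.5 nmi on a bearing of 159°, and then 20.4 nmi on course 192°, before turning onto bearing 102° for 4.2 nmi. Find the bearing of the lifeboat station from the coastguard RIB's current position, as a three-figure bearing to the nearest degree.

Leg 1 (159°, 22.5 nmi): east 22.5 sin 159° = 8.06, north 22.5 cos 159° = -21.01
Leg 2 (192°, 20.4 nmi): east 20.4 sin 192° = -4.24, north 20.4 cos 192° = -19.95
Leg 3 (102°, 4.2 nmi): east 4.2 sin 102° = 4.11, north 4.2 cos 102° = -0.87
Net displacement: 7.93 east, -41.83 north. Direction back to start is (-7.93, 41.83): bearing = atan2(-7.93, 41.83) mod 360° = 349.27° ≈ 349°.

349°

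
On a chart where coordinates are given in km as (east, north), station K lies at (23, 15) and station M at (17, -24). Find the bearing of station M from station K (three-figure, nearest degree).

Δeast = 17 − 23 = -6.00; Δnorth = -24 − 15 = -39.00.
Bearing = atan2(Δeast, Δnorth) mod 360° = 188.75° ≈ 189°.

189°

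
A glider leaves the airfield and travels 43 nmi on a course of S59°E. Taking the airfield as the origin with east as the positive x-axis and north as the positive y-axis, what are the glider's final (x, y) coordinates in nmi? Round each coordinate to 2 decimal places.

(36.86, -22.15)

Leg 1 (S59°E, 43 nmi): east 43 sin 121° = 36.86, north 43 cos 121° = -22.15
Summing: 36.86 nmi east, -22.15 nmi north → (36.86, -22.15).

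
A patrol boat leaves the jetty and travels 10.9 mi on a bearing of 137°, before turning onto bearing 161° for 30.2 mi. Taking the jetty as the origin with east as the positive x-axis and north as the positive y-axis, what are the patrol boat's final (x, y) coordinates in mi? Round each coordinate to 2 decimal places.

(17.27, -36.53)

Leg 1 (137°, 10.9 mi): east 10.9 sin 137° = 7.43, north 10.9 cos 137° = -7.97
Leg 2 (161°, 30.2 mi): east 30.2 sin 161° = 9.83, north 30.2 cos 161° = -28.55
Summing: 17.27 mi east, -36.53 mi north → (17.27, -36.53).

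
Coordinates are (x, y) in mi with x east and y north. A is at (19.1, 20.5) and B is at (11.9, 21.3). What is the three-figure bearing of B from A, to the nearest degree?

Δeast = 11.9 − 19.1 = -7.20; Δnorth = 21.3 − 20.5 = 0.80.
Bearing = atan2(Δeast, Δnorth) mod 360° = 276.34° ≈ 276°.

276°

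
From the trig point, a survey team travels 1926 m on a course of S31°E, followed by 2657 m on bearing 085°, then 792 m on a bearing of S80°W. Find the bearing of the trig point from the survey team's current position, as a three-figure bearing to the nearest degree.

299°

Leg 1 (S31°E, 1926 m): east 1926 sin 149° = 991.96, north 1926 cos 149° = -1650.90
Leg 2 (085°, 2657 m): east 2657 sin 85° = 2646.89, north 2657 cos 85° = 231.57
Leg 3 (S80°W, 792 m): east 792 sin 260° = -779.97, north 792 cos 260° = -137.53
Net displacement: 2858.88 east, -1556.86 north. Direction back to start is (-2858.88, 1556.86): bearing = atan2(-2858.88, 1556.86) mod 360° = 298.57° ≈ 299°.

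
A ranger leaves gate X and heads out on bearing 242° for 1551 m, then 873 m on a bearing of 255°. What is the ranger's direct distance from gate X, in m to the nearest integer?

Leg 1 (242°, 1551 m): east 1551 sin 242° = -1369.45, north 1551 cos 242° = -728.15
Leg 2 (255°, 873 m): east 873 sin 255° = -843.25, north 873 cos 255° = -225.95
Net: -2212.70 east, -954.10 north. Distance = √((-2212.70)² + (-954.10)²) = 2409.641 m.

2410 m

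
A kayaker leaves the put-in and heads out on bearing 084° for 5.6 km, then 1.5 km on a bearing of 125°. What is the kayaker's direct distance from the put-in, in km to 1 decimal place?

Leg 1 (084°, 5.6 km): east 5.6 sin 84° = 5.57, north 5.6 cos 84° = 0.59
Leg 2 (125°, 1.5 km): east 1.5 sin 125° = 1.23, north 1.5 cos 125° = -0.86
Net: 6.80 east, -0.28 north. Distance = √((6.80)² + (-0.28)²) = 6.804 km.

6.8 km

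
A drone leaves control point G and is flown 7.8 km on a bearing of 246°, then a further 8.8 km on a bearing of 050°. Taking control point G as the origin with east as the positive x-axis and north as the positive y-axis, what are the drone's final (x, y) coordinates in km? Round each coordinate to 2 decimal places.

Leg 1 (246°, 7.8 km): east 7.8 sin 246° = -7.13, north 7.8 cos 246° = -3.17
Leg 2 (050°, 8.8 km): east 8.8 sin 50° = 6.74, north 8.8 cos 50° = 5.66
Summing: -0.38 km east, 2.48 km north → (-0.38, 2.48).

(-0.38, 2.48)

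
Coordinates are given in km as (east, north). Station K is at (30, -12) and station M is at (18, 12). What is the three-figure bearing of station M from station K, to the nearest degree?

333°

Δeast = 18 − 30 = -12.00; Δnorth = 12 − -12 = 24.00.
Bearing = atan2(Δeast, Δnorth) mod 360° = 333.43° ≈ 333°.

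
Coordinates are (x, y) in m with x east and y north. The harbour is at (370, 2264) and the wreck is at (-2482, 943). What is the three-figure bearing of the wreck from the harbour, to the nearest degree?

245°

Δeast = -2482 − 370 = -2852.00; Δnorth = 943 − 2264 = -1321.00.
Bearing = atan2(Δeast, Δnorth) mod 360° = 245.15° ≈ 245°.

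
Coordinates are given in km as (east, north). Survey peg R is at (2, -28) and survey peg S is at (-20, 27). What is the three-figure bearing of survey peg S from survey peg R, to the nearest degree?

338°

Δeast = -20 − 2 = -22.00; Δnorth = 27 − -28 = 55.00.
Bearing = atan2(Δeast, Δnorth) mod 360° = 338.20° ≈ 338°.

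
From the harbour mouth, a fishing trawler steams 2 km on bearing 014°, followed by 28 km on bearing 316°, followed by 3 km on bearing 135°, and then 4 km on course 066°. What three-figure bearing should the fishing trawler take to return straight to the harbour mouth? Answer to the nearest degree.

149°

Leg 1 (014°, 2 km): east 2 sin 14° = 0.48, north 2 cos 14° = 1.94
Leg 2 (316°, 28 km): east 28 sin 316° = -19.45, north 28 cos 316° = 20.14
Leg 3 (135°, 3 km): east 3 sin 135° = 2.12, north 3 cos 135° = -2.12
Leg 4 (066°, 4 km): east 4 sin 66° = 3.65, north 4 cos 66° = 1.63
Net displacement: -13.19 east, 21.59 north. Direction back to start is (13.19, -21.59): bearing = atan2(13.19, -21.59) mod 360° = 148.57° ≈ 149°.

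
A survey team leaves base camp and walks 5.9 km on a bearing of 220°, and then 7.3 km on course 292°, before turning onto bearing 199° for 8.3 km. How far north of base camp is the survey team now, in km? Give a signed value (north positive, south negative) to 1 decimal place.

Leg 1 (220°, 5.9 km): east 5.9 sin 220° = -3.79, north 5.9 cos 220° = -4.52
Leg 2 (292°, 7.3 km): east 7.3 sin 292° = -6.77, north 7.3 cos 292° = 2.73
Leg 3 (199°, 8.3 km): east 8.3 sin 199° = -2.70, north 8.3 cos 199° = -7.85
Net north component: -9.63 km.

-9.6 km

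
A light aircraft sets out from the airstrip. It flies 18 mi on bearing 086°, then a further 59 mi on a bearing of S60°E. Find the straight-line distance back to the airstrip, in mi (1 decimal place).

Leg 1 (086°, 18 mi): east 18 sin 86° = 17.96, north 18 cos 86° = 1.26
Leg 2 (S60°E, 59 mi): east 59 sin 120° = 51.10, north 59 cos 120° = -29.50
Net: 69.05 east, -28.24 north. Distance = √((69.05)² + (-28.24)²) = 74.605 mi.

74.6 mi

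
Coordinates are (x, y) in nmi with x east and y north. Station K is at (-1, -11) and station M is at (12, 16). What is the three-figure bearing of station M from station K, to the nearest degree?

Δeast = 12 − -1 = 13.00; Δnorth = 16 − -11 = 27.00.
Bearing = atan2(Δeast, Δnorth) mod 360° = 25.71° ≈ 026°.

026°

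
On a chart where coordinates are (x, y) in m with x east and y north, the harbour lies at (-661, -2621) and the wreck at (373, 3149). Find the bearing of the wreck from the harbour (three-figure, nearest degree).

Δeast = 373 − -661 = 1034.00; Δnorth = 3149 − -2621 = 5770.00.
Bearing = atan2(Δeast, Δnorth) mod 360° = 10.16° ≈ 010°.

010°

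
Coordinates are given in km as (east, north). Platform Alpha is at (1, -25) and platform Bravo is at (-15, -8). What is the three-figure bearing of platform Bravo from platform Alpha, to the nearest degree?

Δeast = -15 − 1 = -16.00; Δnorth = -8 − -25 = 17.00.
Bearing = atan2(Δeast, Δnorth) mod 360° = 316.74° ≈ 317°.

317°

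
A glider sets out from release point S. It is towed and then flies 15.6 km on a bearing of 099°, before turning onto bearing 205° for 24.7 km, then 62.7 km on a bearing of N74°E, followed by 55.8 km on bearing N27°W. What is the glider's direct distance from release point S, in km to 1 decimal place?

Leg 1 (099°, 15.6 km): east 15.6 sin 99° = 15.41, north 15.6 cos 99° = -2.44
Leg 2 (205°, 24.7 km): east 24.7 sin 205° = -10.44, north 24.7 cos 205° = -22.39
Leg 3 (N74°E, 62.7 km): east 62.7 sin 74° = 60.27, north 62.7 cos 74° = 17.28
Leg 4 (N27°W, 55.8 km): east 55.8 sin 333° = -25.33, north 55.8 cos 333° = 49.72
Net: 39.91 east, 42.17 north. Distance = √((39.91)² + (42.17)²) = 58.063 km.

58.1 km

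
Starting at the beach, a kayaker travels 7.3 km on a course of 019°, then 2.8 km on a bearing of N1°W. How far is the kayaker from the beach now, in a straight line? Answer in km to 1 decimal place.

10.0 km

Leg 1 (019°, 7.3 km): east 7.3 sin 19° = 2.38, north 7.3 cos 19° = 6.90
Leg 2 (N1°W, 2.8 km): east 2.8 sin 359° = -0.05, north 2.8 cos 359° = 2.80
Net: 2.33 east, 9.70 north. Distance = √((2.33)² + (9.70)²) = 9.977 km.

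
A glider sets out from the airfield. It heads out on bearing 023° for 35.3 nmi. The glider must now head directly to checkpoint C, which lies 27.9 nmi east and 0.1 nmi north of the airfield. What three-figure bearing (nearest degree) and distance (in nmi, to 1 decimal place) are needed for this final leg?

Leg 1 (023°, 35.3 nmi): east 35.3 sin 23° = 13.79, north 35.3 cos 23° = 32.49
Current position: (13.79, 32.49). Target: (27.9, 0.1). Remaining: Δeast = 14.11, Δnorth = -32.39.
Bearing = atan2(14.11, -32.39) mod 360° = 156.47°; distance = √((14.11)² + (-32.39)²) = 35.332 nmi.

156°, 35.3 nmi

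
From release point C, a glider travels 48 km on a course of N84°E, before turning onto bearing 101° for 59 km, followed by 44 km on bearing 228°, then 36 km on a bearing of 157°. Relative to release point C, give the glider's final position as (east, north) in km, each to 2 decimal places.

(87.02, -68.82)

Leg 1 (N84°E, 48 km): east 48 sin 84° = 47.74, north 48 cos 84° = 5.02
Leg 2 (101°, 59 km): east 59 sin 101° = 57.92, north 59 cos 101° = -11.26
Leg 3 (228°, 44 km): east 44 sin 228° = -32.70, north 44 cos 228° = -29.44
Leg 4 (157°, 36 km): east 36 sin 157° = 14.07, north 36 cos 157° = -33.14
Summing: 87.02 km east, -68.82 km north → (87.02, -68.82).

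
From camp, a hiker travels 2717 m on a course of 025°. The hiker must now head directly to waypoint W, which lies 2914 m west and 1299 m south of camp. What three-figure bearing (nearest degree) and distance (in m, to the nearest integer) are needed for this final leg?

Leg 1 (025°, 2717 m): east 2717 sin 25° = 1148.25, north 2717 cos 25° = 2462.44
Current position: (1148.25, 2462.44). Target: (-2914, -1299). Remaining: Δeast = -4062.25, Δnorth = -3761.44.
Bearing = atan2(-4062.25, -3761.44) mod 360° = 227.20°; distance = √((-4062.25)² + (-3761.44)²) = 5536.273 m.

227°, 5536 m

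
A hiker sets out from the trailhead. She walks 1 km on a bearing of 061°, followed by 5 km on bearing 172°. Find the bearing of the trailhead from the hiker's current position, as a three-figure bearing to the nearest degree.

Leg 1 (061°, 1 km): east 1 sin 61° = 0.87, north 1 cos 61° = 0.48
Leg 2 (172°, 5 km): east 5 sin 172° = 0.70, north 5 cos 172° = -4.95
Net displacement: 1.57 east, -4.47 north. Direction back to start is (-1.57, 4.47): bearing = atan2(-1.57, 4.47) mod 360° = 340.63° ≈ 341°.

341°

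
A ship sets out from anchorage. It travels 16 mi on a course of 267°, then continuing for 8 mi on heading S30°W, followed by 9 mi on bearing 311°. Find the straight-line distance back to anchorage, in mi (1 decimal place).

Leg 1 (267°, 16 mi): east 16 sin 267° = -15.98, north 16 cos 267° = -0.84
Leg 2 (S30°W, 8 mi): east 8 sin 210° = -4.00, north 8 cos 210° = -6.93
Leg 3 (311°, 9 mi): east 9 sin 311° = -6.79, north 9 cos 311° = 5.90
Net: -26.77 east, -1.86 north. Distance = √((-26.77)² + (-1.86)²) = 26.835 mi.

26.8 mi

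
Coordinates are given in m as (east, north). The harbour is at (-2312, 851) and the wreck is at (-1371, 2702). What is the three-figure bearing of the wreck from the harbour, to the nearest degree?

Δeast = -1371 − -2312 = 941.00; Δnorth = 2702 − 851 = 1851.00.
Bearing = atan2(Δeast, Δnorth) mod 360° = 26.95° ≈ 027°.

027°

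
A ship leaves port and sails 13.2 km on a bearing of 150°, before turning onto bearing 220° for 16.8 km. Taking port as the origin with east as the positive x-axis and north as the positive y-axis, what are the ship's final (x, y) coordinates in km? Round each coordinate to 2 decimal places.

Leg 1 (150°, 13.2 km): east 13.2 sin 150° = 6.60, north 13.2 cos 150° = -11.43
Leg 2 (220°, 16.8 km): east 16.8 sin 220° = -10.80, north 16.8 cos 220° = -12.87
Summing: -4.20 km east, -24.30 km north → (-4.20, -24.30).

(-4.20, -24.30)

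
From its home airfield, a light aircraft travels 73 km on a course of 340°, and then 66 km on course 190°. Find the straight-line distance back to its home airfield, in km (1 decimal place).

36.6 km

Leg 1 (340°, 73 km): east 73 sin 340° = -24.97, north 73 cos 340° = 68.60
Leg 2 (190°, 66 km): east 66 sin 190° = -11.46, north 66 cos 190° = -65.00
Net: -36.43 east, 3.60 north. Distance = √((-36.43)² + (3.60)²) = 36.606 km.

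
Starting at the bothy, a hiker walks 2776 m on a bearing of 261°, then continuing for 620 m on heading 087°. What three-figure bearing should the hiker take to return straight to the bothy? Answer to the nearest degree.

079°

Leg 1 (261°, 2776 m): east 2776 sin 261° = -2741.82, north 2776 cos 261° = -434.26
Leg 2 (087°, 620 m): east 620 sin 87° = 619.15, north 620 cos 87° = 32.45
Net displacement: -2122.67 east, -401.81 north. Direction back to start is (2122.67, 401.81): bearing = atan2(2122.67, 401.81) mod 360° = 79.28° ≈ 079°.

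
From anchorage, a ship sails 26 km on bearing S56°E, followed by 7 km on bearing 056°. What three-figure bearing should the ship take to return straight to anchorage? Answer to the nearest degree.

291°

Leg 1 (S56°E, 26 km): east 26 sin 124° = 21.55, north 26 cos 124° = -14.54
Leg 2 (056°, 7 km): east 7 sin 56° = 5.80, north 7 cos 56° = 3.91
Net displacement: 27.36 east, -10.62 north. Direction back to start is (-27.36, 10.62): bearing = atan2(-27.36, 10.62) mod 360° = 291.22° ≈ 291°.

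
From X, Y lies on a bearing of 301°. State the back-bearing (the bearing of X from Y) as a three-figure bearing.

Back-bearing = 301° − 180° = 121°.

121°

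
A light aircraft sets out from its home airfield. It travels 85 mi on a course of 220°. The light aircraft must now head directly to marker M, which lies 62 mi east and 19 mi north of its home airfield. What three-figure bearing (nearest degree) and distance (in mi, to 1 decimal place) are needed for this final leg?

Leg 1 (220°, 85 mi): east 85 sin 220° = -54.64, north 85 cos 220° = -65.11
Current position: (-54.64, -65.11). Target: (62, 19). Remaining: Δeast = 116.64, Δnorth = 84.11.
Bearing = atan2(116.64, 84.11) mod 360° = 54.20°; distance = √((116.64)² + (84.11)²) = 143.803 mi.

054°, 143.8 mi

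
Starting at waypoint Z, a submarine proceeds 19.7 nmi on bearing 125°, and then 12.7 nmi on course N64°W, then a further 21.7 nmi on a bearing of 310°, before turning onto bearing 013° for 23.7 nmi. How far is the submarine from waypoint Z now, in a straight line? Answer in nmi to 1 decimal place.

32.0 nmi

Leg 1 (125°, 19.7 nmi): east 19.7 sin 125° = 16.14, north 19.7 cos 125° = -11.30
Leg 2 (N64°W, 12.7 nmi): east 12.7 sin 296° = -11.41, north 12.7 cos 296° = 5.57
Leg 3 (310°, 21.7 nmi): east 21.7 sin 310° = -16.62, north 21.7 cos 310° = 13.95
Leg 4 (013°, 23.7 nmi): east 23.7 sin 13° = 5.33, north 23.7 cos 13° = 23.09
Net: -6.57 east, 31.31 north. Distance = √((-6.57)² + (31.31)²) = 31.991 nmi.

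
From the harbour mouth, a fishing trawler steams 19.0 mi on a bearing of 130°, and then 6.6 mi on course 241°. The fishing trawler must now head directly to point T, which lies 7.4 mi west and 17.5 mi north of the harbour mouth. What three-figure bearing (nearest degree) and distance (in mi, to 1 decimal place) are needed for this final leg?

Leg 1 (130°, 19.0 mi): east 19.0 sin 130° = 14.55, north 19.0 cos 130° = -12.21
Leg 2 (241°, 6.6 mi): east 6.6 sin 241° = -5.77, north 6.6 cos 241° = -3.20
Current position: (8.78, -15.41). Target: (-7.4, 17.5). Remaining: Δeast = -16.18, Δnorth = 32.91.
Bearing = atan2(-16.18, 32.91) mod 360° = 333.82°; distance = √((-16.18)² + (32.91)²) = 36.676 mi.

334°, 36.7 mi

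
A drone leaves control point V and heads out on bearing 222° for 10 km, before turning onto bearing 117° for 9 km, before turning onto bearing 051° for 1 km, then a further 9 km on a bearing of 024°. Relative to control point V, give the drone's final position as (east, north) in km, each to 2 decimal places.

Leg 1 (222°, 10 km): east 10 sin 222° = -6.69, north 10 cos 222° = -7.43
Leg 2 (117°, 9 km): east 9 sin 117° = 8.02, north 9 cos 117° = -4.09
Leg 3 (051°, 1 km): east 1 sin 51° = 0.78, north 1 cos 51° = 0.63
Leg 4 (024°, 9 km): east 9 sin 24° = 3.66, north 9 cos 24° = 8.22
Summing: 5.77 km east, -2.67 km north → (5.77, -2.67).

(5.77, -2.67)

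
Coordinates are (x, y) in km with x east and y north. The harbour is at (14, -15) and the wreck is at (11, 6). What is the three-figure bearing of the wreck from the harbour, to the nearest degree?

352°

Δeast = 11 − 14 = -3.00; Δnorth = 6 − -15 = 21.00.
Bearing = atan2(Δeast, Δnorth) mod 360° = 351.87° ≈ 352°.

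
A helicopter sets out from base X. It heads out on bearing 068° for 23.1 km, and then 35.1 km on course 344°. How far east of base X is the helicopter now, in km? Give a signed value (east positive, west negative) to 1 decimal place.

Leg 1 (068°, 23.1 km): east 23.1 sin 68° = 21.42, north 23.1 cos 68° = 8.65
Leg 2 (344°, 35.1 km): east 35.1 sin 344° = -9.67, north 35.1 cos 344° = 33.74
Net east component: 11.74 km.

11.7 km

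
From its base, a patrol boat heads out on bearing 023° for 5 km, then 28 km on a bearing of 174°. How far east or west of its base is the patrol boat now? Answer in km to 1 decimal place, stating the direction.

Leg 1 (023°, 5 km): east 5 sin 23° = 1.95, north 5 cos 23° = 4.60
Leg 2 (174°, 28 km): east 28 sin 174° = 2.93, north 28 cos 174° = -27.85
Net east component: 4.88 km.

4.9 km east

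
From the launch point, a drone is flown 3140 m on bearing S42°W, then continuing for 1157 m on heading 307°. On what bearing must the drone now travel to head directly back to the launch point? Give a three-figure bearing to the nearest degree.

Leg 1 (S42°W, 3140 m): east 3140 sin 222° = -2101.07, north 3140 cos 222° = -2333.47
Leg 2 (307°, 1157 m): east 1157 sin 307° = -924.02, north 1157 cos 307° = 696.30
Net displacement: -3025.09 east, -1637.17 north. Direction back to start is (3025.09, 1637.17): bearing = atan2(3025.09, 1637.17) mod 360° = 61.58° ≈ 062°.

062°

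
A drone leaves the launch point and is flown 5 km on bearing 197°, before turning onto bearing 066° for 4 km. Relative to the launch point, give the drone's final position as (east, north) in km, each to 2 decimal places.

(2.19, -3.15)

Leg 1 (197°, 5 km): east 5 sin 197° = -1.46, north 5 cos 197° = -4.78
Leg 2 (066°, 4 km): east 4 sin 66° = 3.65, north 4 cos 66° = 1.63
Summing: 2.19 km east, -3.15 km north → (2.19, -3.15).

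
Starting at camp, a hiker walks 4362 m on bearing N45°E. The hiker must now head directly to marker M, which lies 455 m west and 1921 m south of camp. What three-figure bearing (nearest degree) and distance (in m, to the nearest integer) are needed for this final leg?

215°, 6130 m

Leg 1 (N45°E, 4362 m): east 4362 sin 45° = 3084.40, north 4362 cos 45° = 3084.40
Current position: (3084.40, 3084.40). Target: (-455, -1921). Remaining: Δeast = -3539.40, Δnorth = -5005.40.
Bearing = atan2(-3539.40, -5005.40) mod 360° = 215.26°; distance = √((-3539.40)² + (-5005.40)²) = 6130.365 m.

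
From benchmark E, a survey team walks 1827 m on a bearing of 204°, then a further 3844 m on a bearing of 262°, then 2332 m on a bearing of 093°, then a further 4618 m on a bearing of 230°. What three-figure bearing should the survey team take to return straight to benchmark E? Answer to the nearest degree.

Leg 1 (204°, 1827 m): east 1827 sin 204° = -743.11, north 1827 cos 204° = -1669.05
Leg 2 (262°, 3844 m): east 3844 sin 262° = -3806.59, north 3844 cos 262° = -534.98
Leg 3 (093°, 2332 m): east 2332 sin 93° = 2328.80, north 2332 cos 93° = -122.05
Leg 4 (230°, 4618 m): east 4618 sin 230° = -3537.59, north 4618 cos 230° = -2968.39
Net displacement: -5758.49 east, -5294.47 north. Direction back to start is (5758.49, 5294.47): bearing = atan2(5758.49, 5294.47) mod 360° = 47.40° ≈ 047°.

047°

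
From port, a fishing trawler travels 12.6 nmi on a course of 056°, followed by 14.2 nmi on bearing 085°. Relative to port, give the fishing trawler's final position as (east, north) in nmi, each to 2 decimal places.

Leg 1 (056°, 12.6 nmi): east 12.6 sin 56° = 10.45, north 12.6 cos 56° = 7.05
Leg 2 (085°, 14.2 nmi): east 14.2 sin 85° = 14.15, north 14.2 cos 85° = 1.24
Summing: 24.59 nmi east, 8.28 nmi north → (24.59, 8.28).

(24.59, 8.28)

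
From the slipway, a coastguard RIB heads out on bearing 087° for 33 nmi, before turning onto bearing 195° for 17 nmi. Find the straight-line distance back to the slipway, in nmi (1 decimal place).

Leg 1 (087°, 33 nmi): east 33 sin 87° = 32.95, north 33 cos 87° = 1.73
Leg 2 (195°, 17 nmi): east 17 sin 195° = -4.40, north 17 cos 195° = -16.42
Net: 28.55 east, -14.69 north. Distance = √((28.55)² + (-14.69)²) = 32.114 nmi.

32.1 nmi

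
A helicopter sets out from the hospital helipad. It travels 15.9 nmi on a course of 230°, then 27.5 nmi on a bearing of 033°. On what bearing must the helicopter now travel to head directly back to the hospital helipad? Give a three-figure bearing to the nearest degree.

Leg 1 (230°, 15.9 nmi): east 15.9 sin 230° = -12.18, north 15.9 cos 230° = -10.22
Leg 2 (033°, 27.5 nmi): east 27.5 sin 33° = 14.98, north 27.5 cos 33° = 23.06
Net displacement: 2.80 east, 12.84 north. Direction back to start is (-2.80, -12.84): bearing = atan2(-2.80, -12.84) mod 360° = 192.29° ≈ 192°.

192°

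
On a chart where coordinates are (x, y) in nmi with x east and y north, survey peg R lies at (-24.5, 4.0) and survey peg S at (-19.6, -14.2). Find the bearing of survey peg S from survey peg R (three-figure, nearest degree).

Δeast = -19.6 − -24.5 = 4.90; Δnorth = -14.2 − 4.0 = -18.20.
Bearing = atan2(Δeast, Δnorth) mod 360° = 164.93° ≈ 165°.

165°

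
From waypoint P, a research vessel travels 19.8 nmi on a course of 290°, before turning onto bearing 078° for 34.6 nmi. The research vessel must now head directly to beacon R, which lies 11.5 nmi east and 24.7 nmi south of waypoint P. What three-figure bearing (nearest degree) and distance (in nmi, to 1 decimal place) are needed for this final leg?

186°, 38.8 nmi

Leg 1 (290°, 19.8 nmi): east 19.8 sin 290° = -18.61, north 19.8 cos 290° = 6.77
Leg 2 (078°, 34.6 nmi): east 34.6 sin 78° = 33.84, north 34.6 cos 78° = 7.19
Current position: (15.24, 13.97). Target: (11.5, -24.7). Remaining: Δeast = -3.74, Δnorth = -38.67.
Bearing = atan2(-3.74, -38.67) mod 360° = 185.52°; distance = √((-3.74)² + (-38.67)²) = 38.846 nmi.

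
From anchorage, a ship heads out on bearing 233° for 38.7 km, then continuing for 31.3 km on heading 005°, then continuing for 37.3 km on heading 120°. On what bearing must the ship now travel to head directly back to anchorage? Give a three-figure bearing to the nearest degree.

339°

Leg 1 (233°, 38.7 km): east 38.7 sin 233° = -30.91, north 38.7 cos 233° = -23.29
Leg 2 (005°, 31.3 km): east 31.3 sin 5° = 2.73, north 31.3 cos 5° = 31.18
Leg 3 (120°, 37.3 km): east 37.3 sin 120° = 32.30, north 37.3 cos 120° = -18.65
Net displacement: 4.12 east, -10.76 north. Direction back to start is (-4.12, 10.76): bearing = atan2(-4.12, 10.76) mod 360° = 339.03° ≈ 339°.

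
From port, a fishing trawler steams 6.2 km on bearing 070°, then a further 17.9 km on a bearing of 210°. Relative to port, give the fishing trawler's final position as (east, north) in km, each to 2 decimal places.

Leg 1 (070°, 6.2 km): east 6.2 sin 70° = 5.83, north 6.2 cos 70° = 2.12
Leg 2 (210°, 17.9 km): east 17.9 sin 210° = -8.95, north 17.9 cos 210° = -15.50
Summing: -3.12 km east, -13.38 km north → (-3.12, -13.38).

(-3.12, -13.38)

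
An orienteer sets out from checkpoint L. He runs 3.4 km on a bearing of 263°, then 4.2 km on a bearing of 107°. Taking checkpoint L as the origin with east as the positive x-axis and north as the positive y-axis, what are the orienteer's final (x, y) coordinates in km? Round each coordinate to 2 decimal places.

(0.64, -1.64)

Leg 1 (263°, 3.4 km): east 3.4 sin 263° = -3.37, north 3.4 cos 263° = -0.41
Leg 2 (107°, 4.2 km): east 4.2 sin 107° = 4.02, north 4.2 cos 107° = -1.23
Summing: 0.64 km east, -1.64 km north → (0.64, -1.64).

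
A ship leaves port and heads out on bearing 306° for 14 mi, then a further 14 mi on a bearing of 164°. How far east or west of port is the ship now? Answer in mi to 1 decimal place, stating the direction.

7.5 mi west

Leg 1 (306°, 14 mi): east 14 sin 306° = -11.33, north 14 cos 306° = 8.23
Leg 2 (164°, 14 mi): east 14 sin 164° = 3.86, north 14 cos 164° = -13.46
Net east component: -7.47 mi.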